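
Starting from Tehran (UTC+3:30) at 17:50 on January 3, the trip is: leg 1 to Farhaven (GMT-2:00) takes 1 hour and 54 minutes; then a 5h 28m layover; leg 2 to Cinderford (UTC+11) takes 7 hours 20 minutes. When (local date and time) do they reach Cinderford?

Convert departure to UTC: 17:50 − 3:30 = 14:20 UTC on Jan 3.
Add 1 hour 54 minutes leg 1 → 16:14 UTC.
Add 5 hours and 28 minutes layover in Farhaven → 21:42 UTC.
Add 7 hours 20 minutes leg 2 → 05:02 UTC (Jan 4).
Cinderford is UTC+11:00, so local arrival = 05:02 + 11:00 = 16:02 on Jan 4.

16:02 on Jan 4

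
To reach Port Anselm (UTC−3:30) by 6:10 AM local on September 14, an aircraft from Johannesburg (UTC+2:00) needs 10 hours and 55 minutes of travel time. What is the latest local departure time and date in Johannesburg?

Target arrival in UTC: 6:10 AM + 3:30 = 9:40 AM on Sep 14.
Subtract 10 hours and 55 minutes → departure 10:45 PM UTC on Sep 13.
Johannesburg is UTC+2:00: 10:45 PM + 2:00 = 12:45 AM on Sep 14.

12:45 AM on September 14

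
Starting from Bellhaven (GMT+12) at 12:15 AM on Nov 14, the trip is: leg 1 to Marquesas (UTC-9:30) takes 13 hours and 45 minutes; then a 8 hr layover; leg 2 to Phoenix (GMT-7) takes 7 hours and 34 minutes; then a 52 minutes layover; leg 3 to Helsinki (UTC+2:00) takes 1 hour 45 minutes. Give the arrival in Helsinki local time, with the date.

10:11 PM on November 14

Convert departure to UTC: 12:15 AM − 12:00 = 12:15 PM UTC on Nov 13.
Add 13 hours and 45 minutes leg 1 → 2:00 AM UTC (Nov 14).
Add 8 hours layover in Marquesas → 10:00 AM UTC.
Add 7 hours and 34 minutes leg 2 → 5:34 PM UTC.
Add 52 minutes layover in Phoenix → 6:26 PM UTC.
Add 1 hour and 45 minutes leg 3 → 8:11 PM UTC.
Helsinki is UTC+2:00, so local arrival = 8:11 PM + 2:00 = 10:11 PM on Nov 14.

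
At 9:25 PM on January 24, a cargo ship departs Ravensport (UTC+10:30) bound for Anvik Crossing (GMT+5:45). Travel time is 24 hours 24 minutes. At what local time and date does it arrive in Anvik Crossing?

5:04 PM on Jan 25

Anvik Crossing is 4:45 behind Ravensport.
After 24 hours 24 minutes it is 9:49 PM (Jan 25) in Ravensport.
Shift by the zone difference: 9:49 PM − 4:45 = 5:04 PM on Jan 25 in Anvik Crossing.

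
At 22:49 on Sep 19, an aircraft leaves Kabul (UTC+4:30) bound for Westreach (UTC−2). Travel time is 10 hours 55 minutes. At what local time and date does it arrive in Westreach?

Convert departure to UTC: 22:49 − 4:30 = 18:19 UTC on Sep 19.
Add 10 hours 55 minutes travel time → 05:14 UTC (Sep 20).
Westreach is UTC−2:00, so local arrival = 05:14 − 2:00 = 03:14 on Sep 20.

03:14 on Sep 20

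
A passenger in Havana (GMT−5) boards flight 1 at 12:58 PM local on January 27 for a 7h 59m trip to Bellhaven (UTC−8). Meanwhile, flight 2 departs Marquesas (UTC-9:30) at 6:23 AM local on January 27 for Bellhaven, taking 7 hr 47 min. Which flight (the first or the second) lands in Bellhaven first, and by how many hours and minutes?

Flight 1 in UTC: 12:58 PM + 5:00 = 5:58 PM on Jan 27.
+7 hours and 59 minutes → arrive 1:57 AM UTC on Jan 28.
Flight 2 in UTC: 6:23 AM + 9:30 = 3:53 PM on Jan 27.
+7 hours 47 minutes → arrive 11:40 PM UTC on Jan 27.
Flight 2 lands earlier by 2 hours 17 minutes.

the second, by 2 hours 17 minutes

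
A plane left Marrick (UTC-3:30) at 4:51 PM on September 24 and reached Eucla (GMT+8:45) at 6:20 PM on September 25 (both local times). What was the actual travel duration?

Eucla is 12:15 ahead of Marrick.
Clock-face elapsed time (ignoring zones) is 25 hours 29 minutes.
Actual elapsed = 25 hours 29 minutes − 12:15 = 13 hours 14 minutes.

13 hours 14 minutes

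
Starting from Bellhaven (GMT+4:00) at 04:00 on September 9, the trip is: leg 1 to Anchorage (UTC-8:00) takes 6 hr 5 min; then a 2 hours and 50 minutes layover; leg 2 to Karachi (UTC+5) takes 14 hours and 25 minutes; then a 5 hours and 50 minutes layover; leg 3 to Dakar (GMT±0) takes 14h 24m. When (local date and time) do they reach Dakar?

19:34 on Sep 10

Convert departure to UTC: 04:00 − 4:00 = 00:00 UTC on Sep 9.
Add 6 hours and 5 minutes leg 1 → 06:05 UTC.
Add 2 hours 50 minutes layover in Anchorage → 08:55 UTC.
Add 14 hours 25 minutes leg 2 → 23:20 UTC.
Add 5 hours and 50 minutes layover in Karachi → 05:10 UTC (Sep 10).
Add 14 hours 24 minutes leg 3 → 19:34 UTC.
Dakar is UTC+0, so local arrival is the same: 19:34 on Sep 10.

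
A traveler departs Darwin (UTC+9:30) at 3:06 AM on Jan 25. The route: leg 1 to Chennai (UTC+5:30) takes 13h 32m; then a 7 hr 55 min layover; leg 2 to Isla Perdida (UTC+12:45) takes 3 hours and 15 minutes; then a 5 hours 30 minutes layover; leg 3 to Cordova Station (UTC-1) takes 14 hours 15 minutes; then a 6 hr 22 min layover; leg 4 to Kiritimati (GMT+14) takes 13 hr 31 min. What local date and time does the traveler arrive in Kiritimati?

11:56 PM on January 27

Convert departure to UTC: 3:06 AM − 9:30 = 5:36 PM UTC on Jan 24.
Add 13 hours and 32 minutes leg 1 → 7:08 AM UTC (Jan 25).
Add 7 hours 55 minutes layover in Chennai → 3:03 PM UTC.
Add 3 hours and 15 minutes leg 2 → 6:18 PM UTC.
Add 5 hours and 30 minutes layover in Isla Perdida → 11:48 PM UTC.
Add 14 hours 15 minutes leg 3 → 2:03 PM UTC (Jan 26).
Add 6 hours 22 minutes layover in Cordova Station → 8:25 PM UTC.
Add 13 hours 31 minutes leg 4 → 9:56 AM UTC (Jan 27).
Kiritimati is UTC+14:00, so local arrival = 9:56 AM + 14:00 = 11:56 PM on Jan 27.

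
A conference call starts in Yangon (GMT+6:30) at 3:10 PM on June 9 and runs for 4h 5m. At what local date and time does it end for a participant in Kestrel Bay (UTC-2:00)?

10:45 AM on Jun 9

Convert start to UTC: 3:10 PM − 6:30 = 8:40 AM UTC on Jun 9.
Add 4 hours 5 minutes duration → 12:45 PM UTC.
Kestrel Bay is UTC−2:00, so local end time = 12:45 PM − 2:00 = 10:45 AM on Jun 9.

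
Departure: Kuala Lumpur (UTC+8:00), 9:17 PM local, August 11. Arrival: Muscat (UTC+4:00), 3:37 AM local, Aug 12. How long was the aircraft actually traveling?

10 hours 20 minutes

Departure in UTC: 9:17 PM − 8:00 = 1:17 PM on Aug 11.
Arrival in UTC: 3:37 AM − 4:00 = 11:37 PM on Aug 11.
Elapsed = 11:37 PM − 1:17 PM = 10 hours 20 minutes.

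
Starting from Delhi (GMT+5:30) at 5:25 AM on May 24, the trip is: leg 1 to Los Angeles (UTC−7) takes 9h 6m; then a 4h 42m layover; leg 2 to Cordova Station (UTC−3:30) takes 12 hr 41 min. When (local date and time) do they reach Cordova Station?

10:54 PM on May 24

Convert departure to UTC: 5:25 AM − 5:30 = 11:55 PM UTC on May 23.
Add 9 hours 6 minutes leg 1 → 9:01 AM UTC (May 24).
Add 4 hours 42 minutes layover in Los Angeles → 1:43 PM UTC.
Add 12 hours and 41 minutes leg 2 → 2:24 AM UTC (May 25).
Cordova Station is UTC−3:30, so local arrival = 2:24 AM − 3:30 = 10:54 PM on May 24.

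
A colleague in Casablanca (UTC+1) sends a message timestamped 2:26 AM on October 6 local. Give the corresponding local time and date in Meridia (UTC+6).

7:26 AM on Oct 6

In UTC: 2:26 AM − 1:00 = 1:26 AM on Oct 6.
Meridia is UTC+6:00: 1:26 AM + 6:00 = 7:26 AM on Oct 6.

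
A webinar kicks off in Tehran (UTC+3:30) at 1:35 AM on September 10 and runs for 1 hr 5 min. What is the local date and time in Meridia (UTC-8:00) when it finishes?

Convert start to UTC: 1:35 AM − 3:30 = 10:05 PM UTC on Sep 9.
Add 1 hour 5 minutes duration → 11:10 PM UTC.
Meridia is UTC−8:00, so local end time = 11:10 PM − 8:00 = 3:10 PM on Sep 9.

3:10 PM on September 9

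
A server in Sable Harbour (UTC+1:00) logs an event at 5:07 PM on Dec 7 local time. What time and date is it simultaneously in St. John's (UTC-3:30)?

12:37 PM on Dec 7

In UTC: 5:07 PM − 1:00 = 4:07 PM on Dec 7.
St. John's is UTC−3:30: 4:07 PM − 3:30 = 12:37 PM on Dec 7.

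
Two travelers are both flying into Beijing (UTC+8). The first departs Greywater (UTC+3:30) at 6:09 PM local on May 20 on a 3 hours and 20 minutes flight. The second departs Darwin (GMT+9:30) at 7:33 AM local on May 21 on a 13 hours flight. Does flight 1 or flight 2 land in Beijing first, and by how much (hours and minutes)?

the first, by 17 hours 4 minutes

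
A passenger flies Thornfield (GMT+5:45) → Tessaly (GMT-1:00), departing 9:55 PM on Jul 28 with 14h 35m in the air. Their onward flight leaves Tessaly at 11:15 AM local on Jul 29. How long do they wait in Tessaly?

5 hours 30 minutes

Convert departure to UTC: 9:55 PM − 5:45 = 4:10 PM UTC on Jul 28.
Add 14 hours and 35 minutes flight time → 6:45 AM UTC (Jul 29).
Tessaly is UTC−1:00, so local arrival = 6:45 AM − 1:00 = 5:45 AM on Jul 29.
Layover = 11:15 AM − 5:45 AM = 5 hours 30 minutes.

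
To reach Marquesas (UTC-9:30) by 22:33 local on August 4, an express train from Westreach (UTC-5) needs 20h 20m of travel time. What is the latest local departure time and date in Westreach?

Target arrival in UTC: 22:33 + 9:30 = 08:03 on Aug 5.
Subtract 20 hours 20 minutes → departure 11:43 UTC on Aug 4.
Westreach is UTC−5:00: 11:43 − 5:00 = 06:43 on Aug 4.

06:43 on Aug 4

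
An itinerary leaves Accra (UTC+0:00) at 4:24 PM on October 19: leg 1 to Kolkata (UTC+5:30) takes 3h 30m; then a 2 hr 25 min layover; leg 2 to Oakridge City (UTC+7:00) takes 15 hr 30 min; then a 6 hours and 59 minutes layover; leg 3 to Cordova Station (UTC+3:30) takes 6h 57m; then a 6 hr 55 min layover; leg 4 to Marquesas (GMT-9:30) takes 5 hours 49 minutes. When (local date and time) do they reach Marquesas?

Accra is at UTC+0, so departure is already 4:24 PM UTC on Oct 19.
Add 3 hours 30 minutes leg 1 → 7:54 PM UTC.
Add 2 hours 25 minutes layover in Kolkata → 10:19 PM UTC.
Add 15 hours and 30 minutes leg 2 → 1:49 PM UTC (Oct 20).
Add 6 hours 59 minutes layover in Oakridge City → 8:48 PM UTC.
Add 6 hours 57 minutes leg 3 → 3:45 AM UTC (Oct 21).
Add 6 hours 55 minutes layover in Cordova Station → 10:40 AM UTC.
Add 5 hours and 49 minutes leg 4 → 4:29 PM UTC.
Marquesas is UTC−9:30, so local arrival = 4:29 PM − 9:30 = 6:59 AM on Oct 21.

6:59 AM on October 21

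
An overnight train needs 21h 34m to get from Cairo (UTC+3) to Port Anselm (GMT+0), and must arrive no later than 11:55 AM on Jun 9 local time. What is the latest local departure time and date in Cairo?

5:21 PM on June 8

Target arrival is already UTC: 11:55 AM on Jun 9.
Subtract 21 hours 34 minutes → departure 2:21 PM UTC on Jun 8.
Cairo is UTC+3:00: 2:21 PM + 3:00 = 5:21 PM on Jun 8.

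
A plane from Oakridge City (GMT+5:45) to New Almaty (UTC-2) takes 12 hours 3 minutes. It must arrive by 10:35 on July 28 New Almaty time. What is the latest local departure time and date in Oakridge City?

Target arrival in UTC: 10:35 + 2:00 = 12:35 on Jul 28.
Subtract 12 hours 3 minutes → departure 00:32 UTC on Jul 28.
Oakridge City is UTC+5:45: 00:32 + 5:45 = 06:17 on Jul 28.

06:17 on Jul 28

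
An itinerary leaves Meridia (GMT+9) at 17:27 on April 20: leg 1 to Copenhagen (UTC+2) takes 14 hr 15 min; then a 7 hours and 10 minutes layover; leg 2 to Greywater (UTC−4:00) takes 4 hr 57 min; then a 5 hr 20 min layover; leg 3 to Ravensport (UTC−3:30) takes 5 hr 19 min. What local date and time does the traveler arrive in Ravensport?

Convert departure to UTC: 17:27 − 9:00 = 08:27 UTC on Apr 20.
Add 14 hours 15 minutes leg 1 → 22:42 UTC.
Add 7 hours 10 minutes layover in Copenhagen → 05:52 UTC (Apr 21).
Add 4 hours 57 minutes leg 2 → 10:49 UTC.
Add 5 hours and 20 minutes layover in Greywater → 16:09 UTC.
Add 5 hours 19 minutes leg 3 → 21:28 UTC.
Ravensport is UTC−3:30, so local arrival = 21:28 − 3:30 = 17:58 on Apr 21.

17:58 on April 21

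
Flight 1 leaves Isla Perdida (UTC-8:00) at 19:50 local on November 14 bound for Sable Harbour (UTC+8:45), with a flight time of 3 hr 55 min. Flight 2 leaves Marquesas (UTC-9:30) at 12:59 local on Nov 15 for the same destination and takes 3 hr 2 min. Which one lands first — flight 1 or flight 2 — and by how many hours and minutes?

the first, by 17 hours 46 minutes

Flight 1 in UTC: 19:50 + 8:00 = 03:50 on Nov 15.
+3 hours and 55 minutes → arrive 07:45 UTC on Nov 15.
Flight 2 in UTC: 12:59 + 9:30 = 22:29 on Nov 15.
+3 hours 2 minutes → arrive 01:31 UTC on Nov 16.
Flight 1 lands earlier by 17 hours 46 minutes.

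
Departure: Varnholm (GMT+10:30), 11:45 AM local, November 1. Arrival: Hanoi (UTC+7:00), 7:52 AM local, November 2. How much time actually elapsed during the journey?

Departure in UTC: 11:45 AM − 10:30 = 1:15 AM on Nov 1.
Arrival in UTC: 7:52 AM − 7:00 = 12:52 AM on Nov 2.
Elapsed = 12:52 AM − 1:15 AM (+1 day) = 23 hours 37 minutes.

23 hours 37 minutes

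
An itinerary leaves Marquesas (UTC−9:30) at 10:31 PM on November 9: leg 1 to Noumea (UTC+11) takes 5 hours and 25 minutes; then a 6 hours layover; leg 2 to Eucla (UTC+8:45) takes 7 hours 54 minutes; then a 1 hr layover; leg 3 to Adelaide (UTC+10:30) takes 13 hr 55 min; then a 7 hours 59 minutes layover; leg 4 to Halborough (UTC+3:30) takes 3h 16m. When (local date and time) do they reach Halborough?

9:00 AM on November 12

Convert departure to UTC: 10:31 PM + 9:30 = 8:01 AM UTC on Nov 10.
Add 5 hours 25 minutes leg 1 → 1:26 PM UTC.
Add 6 hours layover in Noumea → 7:26 PM UTC.
Add 7 hours and 54 minutes leg 2 → 3:20 AM UTC (Nov 11).
Add 1 hour layover in Eucla → 4:20 AM UTC.
Add 13 hours 55 minutes leg 3 → 6:15 PM UTC.
Add 7 hours and 59 minutes layover in Adelaide → 2:14 AM UTC (Nov 12).
Add 3 hours and 16 minutes leg 4 → 5:30 AM UTC.
Halborough is UTC+3:30, so local arrival = 5:30 AM + 3:30 = 9:00 AM on Nov 12.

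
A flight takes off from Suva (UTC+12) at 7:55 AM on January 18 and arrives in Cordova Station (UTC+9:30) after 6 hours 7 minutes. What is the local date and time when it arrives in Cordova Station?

Convert departure to UTC: 7:55 AM − 12:00 = 7:55 PM UTC on Jan 17.
Add 6 hours and 7 minutes travel time → 2:02 AM UTC (Jan 18).
Cordova Station is UTC+9:30, so local arrival = 2:02 AM + 9:30 = 11:32 AM on Jan 18.

11:32 AM on January 18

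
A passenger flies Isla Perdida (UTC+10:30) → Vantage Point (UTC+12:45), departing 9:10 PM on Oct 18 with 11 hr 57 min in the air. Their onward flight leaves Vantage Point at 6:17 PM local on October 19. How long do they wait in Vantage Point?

Convert departure to UTC: 9:10 PM − 10:30 = 10:40 AM UTC on Oct 18.
Add 11 hours 57 minutes flight time → 10:37 PM UTC.
Vantage Point is UTC+12:45, so local arrival = 10:37 PM + 12:45 = 11:22 AM on Oct 19.
Layover = 6:17 PM − 11:22 AM = 6 hours 55 minutes.

6 hours 55 minutes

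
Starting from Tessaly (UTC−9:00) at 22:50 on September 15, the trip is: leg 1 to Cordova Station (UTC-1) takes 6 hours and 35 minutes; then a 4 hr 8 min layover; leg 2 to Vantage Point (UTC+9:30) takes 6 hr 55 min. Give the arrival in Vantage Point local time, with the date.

10:58 on September 17

Convert departure to UTC: 22:50 + 9:00 = 07:50 UTC on Sep 16.
Add 6 hours 35 minutes leg 1 → 14:25 UTC.
Add 4 hours and 8 minutes layover in Cordova Station → 18:33 UTC.
Add 6 hours 55 minutes leg 2 → 01:28 UTC (Sep 17).
Vantage Point is UTC+9:30, so local arrival = 01:28 + 9:30 = 10:58 on Sep 17.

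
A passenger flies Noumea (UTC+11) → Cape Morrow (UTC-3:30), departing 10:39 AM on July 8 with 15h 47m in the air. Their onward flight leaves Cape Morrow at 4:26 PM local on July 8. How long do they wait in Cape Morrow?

Convert departure to UTC: 10:39 AM − 11:00 = 11:39 PM UTC on Jul 7.
Add 15 hours and 47 minutes flight time → 3:26 PM UTC (Jul 8).
Cape Morrow is UTC−3:30, so local arrival = 3:26 PM − 3:30 = 11:56 AM on Jul 8.
Layover = 4:26 PM − 11:56 AM = 4 hours 30 minutes.

4 hours 30 minutes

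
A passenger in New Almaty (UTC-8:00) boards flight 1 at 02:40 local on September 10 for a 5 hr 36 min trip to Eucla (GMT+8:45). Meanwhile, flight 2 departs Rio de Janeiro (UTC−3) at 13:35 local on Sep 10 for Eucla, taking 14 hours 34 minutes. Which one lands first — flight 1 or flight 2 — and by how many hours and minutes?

the first, by 14 hours 53 minutes

Flight 1 in UTC: 02:40 + 8:00 = 10:40 on Sep 10.
+5 hours 36 minutes → arrive 16:16 UTC on Sep 10.
Flight 2 in UTC: 13:35 + 3:00 = 16:35 on Sep 10.
+14 hours and 34 minutes → arrive 07:09 UTC on Sep 11.
Flight 1 lands earlier by 14 hours 53 minutes.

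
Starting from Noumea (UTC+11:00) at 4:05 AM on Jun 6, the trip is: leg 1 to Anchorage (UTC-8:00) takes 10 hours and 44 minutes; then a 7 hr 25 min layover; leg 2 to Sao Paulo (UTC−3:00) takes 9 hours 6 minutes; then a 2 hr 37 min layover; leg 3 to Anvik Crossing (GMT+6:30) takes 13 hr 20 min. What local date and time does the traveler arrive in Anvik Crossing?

6:47 PM on June 7

Convert departure to UTC: 4:05 AM − 11:00 = 5:05 PM UTC on Jun 5.
Add 10 hours 44 minutes leg 1 → 3:49 AM UTC (Jun 6).
Add 7 hours and 25 minutes layover in Anchorage → 11:14 AM UTC.
Add 9 hours 6 minutes leg 2 → 8:20 PM UTC.
Add 2 hours and 37 minutes layover in Sao Paulo → 10:57 PM UTC.
Add 13 hours and 20 minutes leg 3 → 12:17 PM UTC (Jun 7).
Anvik Crossing is UTC+6:30, so local arrival = 12:17 PM + 6:30 = 6:47 PM on Jun 7.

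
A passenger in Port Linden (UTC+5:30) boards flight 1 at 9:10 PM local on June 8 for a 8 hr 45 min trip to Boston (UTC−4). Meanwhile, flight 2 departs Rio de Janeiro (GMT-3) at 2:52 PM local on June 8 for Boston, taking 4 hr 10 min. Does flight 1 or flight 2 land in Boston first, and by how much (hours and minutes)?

Flight 1 in UTC: 9:10 PM − 5:30 = 3:40 PM on Jun 8.
+8 hours and 45 minutes → arrive 12:25 AM UTC on Jun 9.
Flight 2 in UTC: 2:52 PM + 3:00 = 5:52 PM on Jun 8.
+4 hours and 10 minutes → arrive 10:02 PM UTC on Jun 8.
Flight 2 lands earlier by 2 hours 23 minutes.

the second, by 2 hours 23 minutes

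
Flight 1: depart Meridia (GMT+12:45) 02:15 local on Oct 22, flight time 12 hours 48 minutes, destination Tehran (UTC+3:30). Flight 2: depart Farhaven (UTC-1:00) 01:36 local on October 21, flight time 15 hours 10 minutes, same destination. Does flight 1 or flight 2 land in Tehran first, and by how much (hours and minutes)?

Flight 1 in UTC: 02:15 − 12:45 = 13:30 on Oct 21.
+12 hours and 48 minutes → arrive 02:18 UTC on Oct 22.
Flight 2 in UTC: 01:36 + 1:00 = 02:36 on Oct 21.
+15 hours and 10 minutes → arrive 17:46 UTC on Oct 21.
Flight 2 lands earlier by 8 hours 32 minutes.

the second, by 8 hours 32 minutes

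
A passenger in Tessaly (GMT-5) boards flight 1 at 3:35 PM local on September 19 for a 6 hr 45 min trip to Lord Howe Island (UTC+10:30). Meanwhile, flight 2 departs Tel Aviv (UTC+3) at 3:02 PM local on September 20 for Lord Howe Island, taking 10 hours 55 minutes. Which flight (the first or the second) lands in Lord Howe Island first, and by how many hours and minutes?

the first, by 19 hours 37 minutes

Flight 1 in UTC: 3:35 PM + 5:00 = 8:35 PM on Sep 19.
+6 hours 45 minutes → arrive 3:20 AM UTC on Sep 20.
Flight 2 in UTC: 3:02 PM − 3:00 = 12:02 PM on Sep 20.
+10 hours 55 minutes → arrive 10:57 PM UTC on Sep 20.
Flight 1 lands earlier by 19 hours 37 minutes.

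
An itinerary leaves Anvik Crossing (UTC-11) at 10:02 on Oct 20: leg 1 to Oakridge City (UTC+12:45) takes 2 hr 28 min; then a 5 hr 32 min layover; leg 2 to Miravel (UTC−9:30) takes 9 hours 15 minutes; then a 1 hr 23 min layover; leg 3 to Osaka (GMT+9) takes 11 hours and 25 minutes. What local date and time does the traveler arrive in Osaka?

Convert departure to UTC: 10:02 + 11:00 = 21:02 UTC on Oct 20.
Add 2 hours and 28 minutes leg 1 → 23:30 UTC.
Add 5 hours and 32 minutes layover in Oakridge City → 05:02 UTC (Oct 21).
Add 9 hours 15 minutes leg 2 → 14:17 UTC.
Add 1 hour and 23 minutes layover in Miravel → 15:40 UTC.
Add 11 hours 25 minutes leg 3 → 03:05 UTC (Oct 22).
Osaka is UTC+9:00, so local arrival = 03:05 + 9:00 = 12:05 on Oct 22.

12:05 on Oct 22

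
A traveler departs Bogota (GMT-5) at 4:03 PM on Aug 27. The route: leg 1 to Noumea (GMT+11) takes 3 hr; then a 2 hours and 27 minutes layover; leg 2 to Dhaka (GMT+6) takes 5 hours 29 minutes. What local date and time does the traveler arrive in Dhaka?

Convert departure to UTC: 4:03 PM + 5:00 = 9:03 PM UTC on Aug 27.
Add 3 hours leg 1 → 12:03 AM UTC (Aug 28).
Add 2 hours and 27 minutes layover in Noumea → 2:30 AM UTC.
Add 5 hours and 29 minutes leg 2 → 7:59 AM UTC.
Dhaka is UTC+6:00, so local arrival = 7:59 AM + 6:00 = 1:59 PM on Aug 28.

1:59 PM on August 28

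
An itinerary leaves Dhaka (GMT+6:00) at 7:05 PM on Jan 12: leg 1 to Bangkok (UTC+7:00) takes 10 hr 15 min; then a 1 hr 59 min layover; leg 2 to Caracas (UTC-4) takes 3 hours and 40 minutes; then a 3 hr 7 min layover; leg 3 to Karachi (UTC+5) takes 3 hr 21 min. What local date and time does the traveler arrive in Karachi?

Convert departure to UTC: 7:05 PM − 6:00 = 1:05 PM UTC on Jan 12.
Add 10 hours 15 minutes leg 1 → 11:20 PM UTC.
Add 1 hour and 59 minutes layover in Bangkok → 1:19 AM UTC (Jan 13).
Add 3 hours and 40 minutes leg 2 → 4:59 AM UTC.
Add 3 hours and 7 minutes layover in Caracas → 8:06 AM UTC.
Add 3 hours 21 minutes leg 3 → 11:27 AM UTC.
Karachi is UTC+5:00, so local arrival = 11:27 AM + 5:00 = 4:27 PM on Jan 13.

4:27 PM on January 13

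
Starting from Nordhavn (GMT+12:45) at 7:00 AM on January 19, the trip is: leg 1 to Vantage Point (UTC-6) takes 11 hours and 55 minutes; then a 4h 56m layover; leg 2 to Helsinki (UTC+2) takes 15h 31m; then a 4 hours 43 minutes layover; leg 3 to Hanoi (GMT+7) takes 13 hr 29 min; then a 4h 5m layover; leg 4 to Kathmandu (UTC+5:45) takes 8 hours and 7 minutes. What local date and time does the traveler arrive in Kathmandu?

2:46 PM on Jan 21

Convert departure to UTC: 7:00 AM − 12:45 = 6:15 PM UTC on Jan 18.
Add 11 hours 55 minutes leg 1 → 6:10 AM UTC (Jan 19).
Add 4 hours and 56 minutes layover in Vantage Point → 11:06 AM UTC.
Add 15 hours 31 minutes leg 2 → 2:37 AM UTC (Jan 20).
Add 4 hours and 43 minutes layover in Helsinki → 7:20 AM UTC.
Add 13 hours and 29 minutes leg 3 → 8:49 PM UTC.
Add 4 hours and 5 minutes layover in Hanoi → 12:54 AM UTC (Jan 21).
Add 8 hours and 7 minutes leg 4 → 9:01 AM UTC.
Kathmandu is UTC+5:45, so local arrival = 9:01 AM + 5:45 = 2:46 PM on Jan 21.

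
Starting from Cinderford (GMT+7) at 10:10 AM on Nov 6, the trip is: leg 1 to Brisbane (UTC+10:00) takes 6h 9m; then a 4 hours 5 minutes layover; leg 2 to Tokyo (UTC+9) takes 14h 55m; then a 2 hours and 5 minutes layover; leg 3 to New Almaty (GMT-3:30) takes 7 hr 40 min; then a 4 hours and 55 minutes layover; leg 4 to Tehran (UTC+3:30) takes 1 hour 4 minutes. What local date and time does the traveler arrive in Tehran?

Convert departure to UTC: 10:10 AM − 7:00 = 3:10 AM UTC on Nov 6.
Add 6 hours 9 minutes leg 1 → 9:19 AM UTC.
Add 4 hours and 5 minutes layover in Brisbane → 1:24 PM UTC.
Add 14 hours and 55 minutes leg 2 → 4:19 AM UTC (Nov 7).
Add 2 hours and 5 minutes layover in Tokyo → 6:24 AM UTC.
Add 7 hours 40 minutes leg 3 → 2:04 PM UTC.
Add 4 hours 55 minutes layover in New Almaty → 6:59 PM UTC.
Add 1 hour 4 minutes leg 4 → 8:03 PM UTC.
Tehran is UTC+3:30, so local arrival = 8:03 PM + 3:30 = 11:33 PM on Nov 7.

11:33 PM on November 7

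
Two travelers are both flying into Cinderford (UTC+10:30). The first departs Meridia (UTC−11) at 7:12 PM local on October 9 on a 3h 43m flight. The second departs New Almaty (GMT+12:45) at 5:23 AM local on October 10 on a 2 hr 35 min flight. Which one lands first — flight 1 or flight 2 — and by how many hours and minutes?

the second, by 14 hours 42 minutes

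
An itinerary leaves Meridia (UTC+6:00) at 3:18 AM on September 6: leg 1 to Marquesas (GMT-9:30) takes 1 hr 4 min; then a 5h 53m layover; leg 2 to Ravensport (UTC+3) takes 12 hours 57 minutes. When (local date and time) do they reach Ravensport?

8:12 PM on September 6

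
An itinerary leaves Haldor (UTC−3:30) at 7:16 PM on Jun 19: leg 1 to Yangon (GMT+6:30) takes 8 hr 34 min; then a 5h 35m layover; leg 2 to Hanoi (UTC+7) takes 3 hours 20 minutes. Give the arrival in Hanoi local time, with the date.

11:15 PM on June 20

Convert departure to UTC: 7:16 PM + 3:30 = 10:46 PM UTC on Jun 19.
Add 8 hours 34 minutes leg 1 → 7:20 AM UTC (Jun 20).
Add 5 hours 35 minutes layover in Yangon → 12:55 PM UTC.
Add 3 hours 20 minutes leg 2 → 4:15 PM UTC.
Hanoi is UTC+7:00, so local arrival = 4:15 PM + 7:00 = 11:15 PM on Jun 20.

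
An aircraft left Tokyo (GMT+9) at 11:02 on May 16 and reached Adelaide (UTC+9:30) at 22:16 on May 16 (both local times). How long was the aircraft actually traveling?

Departure in UTC: 11:02 − 9:00 = 02:02 on May 16.
Arrival in UTC: 22:16 − 9:30 = 12:46 on May 16.
Elapsed = 12:46 − 02:02 = 10 hours 44 minutes.

10 hours 44 minutes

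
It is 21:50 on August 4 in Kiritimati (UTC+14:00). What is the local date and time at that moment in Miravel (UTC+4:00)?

Miravel is 10:00 behind Kiritimati.
Shift by the zone difference: 21:50 − 10:00 = 11:50 on Aug 4 in Miravel.

11:50 on Aug 4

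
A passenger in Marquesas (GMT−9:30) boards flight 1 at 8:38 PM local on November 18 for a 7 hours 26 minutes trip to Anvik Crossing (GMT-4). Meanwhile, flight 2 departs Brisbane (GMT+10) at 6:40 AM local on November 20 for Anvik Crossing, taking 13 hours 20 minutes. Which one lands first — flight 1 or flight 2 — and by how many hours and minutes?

the first, by 20 hours 26 minutes

Flight 1 in UTC: 8:38 PM + 9:30 = 6:08 AM on Nov 19.
+7 hours and 26 minutes → arrive 1:34 PM UTC on Nov 19.
Flight 2 in UTC: 6:40 AM − 10:00 = 8:40 PM on Nov 19.
+13 hours 20 minutes → arrive 10:00 AM UTC on Nov 20.
Flight 1 lands earlier by 20 hours 26 minutes.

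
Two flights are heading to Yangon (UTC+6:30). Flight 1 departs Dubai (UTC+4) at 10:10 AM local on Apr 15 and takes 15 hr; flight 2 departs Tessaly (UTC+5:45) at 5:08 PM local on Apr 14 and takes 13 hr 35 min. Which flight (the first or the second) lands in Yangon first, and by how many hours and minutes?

the second, by 20 hours 12 minutes

Flight 1 in UTC: 10:10 AM − 4:00 = 6:10 AM on Apr 15.
+15 hours → arrive 9:10 PM UTC on Apr 15.
Flight 2 in UTC: 5:08 PM − 5:45 = 11:23 AM on Apr 14.
+13 hours and 35 minutes → arrive 12:58 AM UTC on Apr 15.
Flight 2 lands earlier by 20 hours 12 minutes.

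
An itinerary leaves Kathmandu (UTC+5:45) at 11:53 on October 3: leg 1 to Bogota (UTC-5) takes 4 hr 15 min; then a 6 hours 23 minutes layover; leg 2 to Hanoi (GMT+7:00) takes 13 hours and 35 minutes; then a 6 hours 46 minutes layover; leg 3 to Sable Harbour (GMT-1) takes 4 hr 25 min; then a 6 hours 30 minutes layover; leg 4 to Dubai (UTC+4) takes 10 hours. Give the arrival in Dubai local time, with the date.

Convert departure to UTC: 11:53 − 5:45 = 06:08 UTC on Oct 3.
Add 4 hours and 15 minutes leg 1 → 10:23 UTC.
Add 6 hours and 23 minutes layover in Bogota → 16:46 UTC.
Add 13 hours 35 minutes leg 2 → 06:21 UTC (Oct 4).
Add 6 hours and 46 minutes layover in Hanoi → 13:07 UTC.
Add 4 hours 25 minutes leg 3 → 17:32 UTC.
Add 6 hours 30 minutes layover in Sable Harbour → 00:02 UTC (Oct 5).
Add 10 hours leg 4 → 10:02 UTC.
Dubai is UTC+4:00, so local arrival = 10:02 + 4:00 = 14:02 on Oct 5.

14:02 on October 5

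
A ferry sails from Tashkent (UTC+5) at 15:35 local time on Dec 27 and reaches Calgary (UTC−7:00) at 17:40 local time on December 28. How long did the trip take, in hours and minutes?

38 hours 5 minutes

Departure in UTC: 15:35 − 5:00 = 10:35 on Dec 27.
Arrival in UTC: 17:40 + 7:00 = 00:40 on Dec 29.
Elapsed = 00:40 − 10:35 (+2 days) = 38 hours 5 minutes.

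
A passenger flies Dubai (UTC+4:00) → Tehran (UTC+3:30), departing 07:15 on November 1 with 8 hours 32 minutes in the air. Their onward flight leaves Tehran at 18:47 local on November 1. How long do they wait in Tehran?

Convert departure to UTC: 07:15 − 4:00 = 03:15 UTC on Nov 1.
Add 8 hours and 32 minutes flight time → 11:47 UTC.
Tehran is UTC+3:30, so local arrival = 11:47 + 3:30 = 15:17 on Nov 1.
Layover = 18:47 − 15:17 = 3 hours 30 minutes.

3 hours 30 minutes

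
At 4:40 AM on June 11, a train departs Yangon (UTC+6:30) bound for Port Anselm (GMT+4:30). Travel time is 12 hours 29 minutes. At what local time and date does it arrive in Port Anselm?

Convert departure to UTC: 4:40 AM − 6:30 = 10:10 PM UTC on Jun 10.
Add 12 hours 29 minutes travel time → 10:39 AM UTC (Jun 11).
Port Anselm is UTC+4:30, so local arrival = 10:39 AM + 4:30 = 3:09 PM on Jun 11.

3:09 PM on June 11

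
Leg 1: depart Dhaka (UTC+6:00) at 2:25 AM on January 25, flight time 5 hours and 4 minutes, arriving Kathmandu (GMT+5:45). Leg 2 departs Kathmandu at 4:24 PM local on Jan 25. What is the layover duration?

Convert departure to UTC: 2:25 AM − 6:00 = 8:25 PM UTC on Jan 24.
Add 5 hours and 4 minutes flight time → 1:29 AM UTC (Jan 25).
Kathmandu is UTC+5:45, so local arrival = 1:29 AM + 5:45 = 7:14 AM on Jan 25.
Layover = 4:24 PM − 7:14 AM = 9 hours 10 minutes.

9 hours 10 minutes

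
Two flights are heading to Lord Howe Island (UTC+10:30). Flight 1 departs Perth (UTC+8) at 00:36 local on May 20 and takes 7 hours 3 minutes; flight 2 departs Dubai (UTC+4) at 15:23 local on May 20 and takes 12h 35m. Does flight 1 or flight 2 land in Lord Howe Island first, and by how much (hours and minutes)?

Flight 1 in UTC: 00:36 − 8:00 = 16:36 on May 19.
+7 hours 3 minutes → arrive 23:39 UTC on May 19.
Flight 2 in UTC: 15:23 − 4:00 = 11:23 on May 20.
+12 hours and 35 minutes → arrive 23:58 UTC on May 20.
Flight 1 lands earlier by 24 hours 19 minutes.

the first, by 24 hours 19 minutes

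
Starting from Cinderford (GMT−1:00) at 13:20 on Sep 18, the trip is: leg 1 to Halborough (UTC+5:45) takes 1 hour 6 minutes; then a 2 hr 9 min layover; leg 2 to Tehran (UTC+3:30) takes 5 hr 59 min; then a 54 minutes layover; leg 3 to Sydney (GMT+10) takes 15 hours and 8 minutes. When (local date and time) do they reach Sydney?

01:36 on September 20

Convert departure to UTC: 13:20 + 1:00 = 14:20 UTC on Sep 18.
Add 1 hour 6 minutes leg 1 → 15:26 UTC.
Add 2 hours and 9 minutes layover in Halborough → 17:35 UTC.
Add 5 hours and 59 minutes leg 2 → 23:34 UTC.
Add 54 minutes layover in Tehran → 00:28 UTC (Sep 19).
Add 15 hours and 8 minutes leg 3 → 15:36 UTC.
Sydney is UTC+10:00, so local arrival = 15:36 + 10:00 = 01:36 on Sep 20.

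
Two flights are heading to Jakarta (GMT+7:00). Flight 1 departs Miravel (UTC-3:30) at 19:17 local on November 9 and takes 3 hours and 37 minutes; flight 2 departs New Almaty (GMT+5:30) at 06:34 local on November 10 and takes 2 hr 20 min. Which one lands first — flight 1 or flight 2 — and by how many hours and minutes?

the first, by 1 hour

Flight 1 in UTC: 19:17 + 3:30 = 22:47 on Nov 9.
+3 hours and 37 minutes → arrive 02:24 UTC on Nov 10.
Flight 2 in UTC: 06:34 − 5:30 = 01:04 on Nov 10.
+2 hours and 20 minutes → arrive 03:24 UTC on Nov 10.
Flight 1 lands earlier by 1 hour.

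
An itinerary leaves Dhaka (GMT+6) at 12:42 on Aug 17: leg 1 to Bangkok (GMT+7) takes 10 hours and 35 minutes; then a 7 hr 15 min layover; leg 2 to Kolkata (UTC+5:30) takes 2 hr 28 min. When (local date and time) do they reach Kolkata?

08:30 on August 18

Convert departure to UTC: 12:42 − 6:00 = 06:42 UTC on Aug 17.
Add 10 hours 35 minutes leg 1 → 17:17 UTC.
Add 7 hours 15 minutes layover in Bangkok → 00:32 UTC (Aug 18).
Add 2 hours and 28 minutes leg 2 → 03:00 UTC.
Kolkata is UTC+5:30, so local arrival = 03:00 + 5:30 = 08:30 on Aug 18.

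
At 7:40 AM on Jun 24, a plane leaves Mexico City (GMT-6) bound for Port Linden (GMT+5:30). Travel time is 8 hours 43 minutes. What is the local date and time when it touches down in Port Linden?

3:53 AM on June 25

Port Linden is 11:30 ahead of Mexico City.
After 8 hours and 43 minutes it is 4:23 PM in Mexico City.
Shift by the zone difference: 4:23 PM + 11:30 = 3:53 AM on Jun 25 in Port Linden.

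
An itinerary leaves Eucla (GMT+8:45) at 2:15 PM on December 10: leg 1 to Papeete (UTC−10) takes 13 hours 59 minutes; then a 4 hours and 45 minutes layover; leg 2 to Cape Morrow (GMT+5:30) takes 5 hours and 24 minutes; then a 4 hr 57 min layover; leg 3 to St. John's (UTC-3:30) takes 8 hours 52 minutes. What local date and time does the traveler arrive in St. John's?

3:57 PM on December 11

Convert departure to UTC: 2:15 PM − 8:45 = 5:30 AM UTC on Dec 10.
Add 13 hours 59 minutes leg 1 → 7:29 PM UTC.
Add 4 hours 45 minutes layover in Papeete → 12:14 AM UTC (Dec 11).
Add 5 hours and 24 minutes leg 2 → 5:38 AM UTC.
Add 4 hours and 57 minutes layover in Cape Morrow → 10:35 AM UTC.
Add 8 hours 52 minutes leg 3 → 7:27 PM UTC.
St. John's is UTC−3:30, so local arrival = 7:27 PM − 3:30 = 3:57 PM on Dec 11.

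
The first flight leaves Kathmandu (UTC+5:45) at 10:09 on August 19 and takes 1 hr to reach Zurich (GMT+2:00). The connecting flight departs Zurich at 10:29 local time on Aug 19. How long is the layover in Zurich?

3 hours 5 minutes

Convert departure to UTC: 10:09 − 5:45 = 04:24 UTC on Aug 19.
Add 1 hour flight time → 05:24 UTC.
Zurich is UTC+2:00, so local arrival = 05:24 + 2:00 = 07:24 on Aug 19.
Layover = 10:29 − 07:24 = 3 hours 5 minutes.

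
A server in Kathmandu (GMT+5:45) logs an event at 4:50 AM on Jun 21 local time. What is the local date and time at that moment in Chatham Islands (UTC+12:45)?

Chatham Islands is 7:00 ahead of Kathmandu.
Shift by the zone difference: 4:50 AM + 7:00 = 11:50 AM on Jun 21 in Chatham Islands.

11:50 AM on June 21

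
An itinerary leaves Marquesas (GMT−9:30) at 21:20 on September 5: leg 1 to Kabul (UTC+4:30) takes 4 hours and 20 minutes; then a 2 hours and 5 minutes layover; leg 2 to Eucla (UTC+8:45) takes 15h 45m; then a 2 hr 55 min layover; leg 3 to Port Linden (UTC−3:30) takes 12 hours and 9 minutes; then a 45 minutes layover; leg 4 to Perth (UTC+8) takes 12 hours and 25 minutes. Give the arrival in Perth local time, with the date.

17:14 on September 8

Convert departure to UTC: 21:20 + 9:30 = 06:50 UTC on Sep 6.
Add 4 hours and 20 minutes leg 1 → 11:10 UTC.
Add 2 hours 5 minutes layover in Kabul → 13:15 UTC.
Add 15 hours and 45 minutes leg 2 → 05:00 UTC (Sep 7).
Add 2 hours and 55 minutes layover in Eucla → 07:55 UTC.
Add 12 hours 9 minutes leg 3 → 20:04 UTC.
Add 45 minutes layover in Port Linden → 20:49 UTC.
Add 12 hours 25 minutes leg 4 → 09:14 UTC (Sep 8).
Perth is UTC+8:00, so local arrival = 09:14 + 8:00 = 17:14 on Sep 8.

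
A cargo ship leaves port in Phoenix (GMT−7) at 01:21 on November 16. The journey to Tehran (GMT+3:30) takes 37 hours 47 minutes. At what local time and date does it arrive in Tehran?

01:38 on Nov 18

Convert departure to UTC: 01:21 + 7:00 = 08:21 UTC on Nov 16.
Add 37 hours 47 minutes travel time → 22:08 UTC (Nov 17).
Tehran is UTC+3:30, so local arrival = 22:08 + 3:30 = 01:38 on Nov 18.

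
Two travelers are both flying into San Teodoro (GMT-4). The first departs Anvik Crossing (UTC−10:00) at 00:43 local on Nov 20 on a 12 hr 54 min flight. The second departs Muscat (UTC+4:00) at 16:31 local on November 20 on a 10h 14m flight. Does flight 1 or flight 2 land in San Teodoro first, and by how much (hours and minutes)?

Flight 1 in UTC: 00:43 + 10:00 = 10:43 on Nov 20.
+12 hours and 54 minutes → arrive 23:37 UTC on Nov 20.
Flight 2 in UTC: 16:31 − 4:00 = 12:31 on Nov 20.
+10 hours 14 minutes → arrive 22:45 UTC on Nov 20.
Flight 2 lands earlier by 52 minutes.

the second, by 52 minutes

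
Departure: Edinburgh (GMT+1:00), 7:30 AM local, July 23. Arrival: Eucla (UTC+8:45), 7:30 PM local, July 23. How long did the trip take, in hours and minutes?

4 hours 15 minutes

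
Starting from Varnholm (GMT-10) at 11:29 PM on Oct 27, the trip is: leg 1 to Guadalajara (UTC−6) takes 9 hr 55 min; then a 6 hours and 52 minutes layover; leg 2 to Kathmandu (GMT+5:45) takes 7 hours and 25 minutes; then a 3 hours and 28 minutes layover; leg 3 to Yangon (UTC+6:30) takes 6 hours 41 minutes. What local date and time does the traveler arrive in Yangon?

2:20 AM on October 30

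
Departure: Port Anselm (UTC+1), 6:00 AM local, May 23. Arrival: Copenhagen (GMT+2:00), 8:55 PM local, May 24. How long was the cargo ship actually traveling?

37 hours 55 minutes

Copenhagen is 1:00 ahead of Port Anselm.
Clock-face elapsed time (ignoring zones) is 38 hours 55 minutes.
Actual elapsed = 38 hours 55 minutes − 1:00 = 37 hours 55 minutes.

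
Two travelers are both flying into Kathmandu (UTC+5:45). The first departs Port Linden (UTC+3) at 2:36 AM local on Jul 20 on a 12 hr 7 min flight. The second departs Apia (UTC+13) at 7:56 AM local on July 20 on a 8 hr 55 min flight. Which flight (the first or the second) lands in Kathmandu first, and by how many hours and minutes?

the second, by 7 hours 52 minutes

Flight 1 in UTC: 2:36 AM − 3:00 = 11:36 PM on Jul 19.
+12 hours 7 minutes → arrive 11:43 AM UTC on Jul 20.
Flight 2 in UTC: 7:56 AM − 13:00 = 6:56 PM on Jul 19.
+8 hours and 55 minutes → arrive 3:51 AM UTC on Jul 20.
Flight 2 lands earlier by 7 hours 52 minutes.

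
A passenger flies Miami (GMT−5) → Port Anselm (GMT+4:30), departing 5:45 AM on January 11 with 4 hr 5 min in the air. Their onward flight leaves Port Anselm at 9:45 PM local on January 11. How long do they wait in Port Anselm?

2 hours 25 minutes

Convert departure to UTC: 5:45 AM + 5:00 = 10:45 AM UTC on Jan 11.
Add 4 hours 5 minutes flight time → 2:50 PM UTC.
Port Anselm is UTC+4:30, so local arrival = 2:50 PM + 4:30 = 7:20 PM on Jan 11.
Layover = 9:45 PM − 7:20 PM = 2 hours 25 minutes.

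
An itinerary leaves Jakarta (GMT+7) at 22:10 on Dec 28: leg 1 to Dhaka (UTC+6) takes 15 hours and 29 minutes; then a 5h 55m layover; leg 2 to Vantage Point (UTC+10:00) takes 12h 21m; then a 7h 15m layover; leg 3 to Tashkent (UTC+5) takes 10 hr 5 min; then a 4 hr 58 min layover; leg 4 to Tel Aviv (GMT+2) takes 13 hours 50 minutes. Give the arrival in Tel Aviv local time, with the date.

Convert departure to UTC: 22:10 − 7:00 = 15:10 UTC on Dec 28.
Add 15 hours and 29 minutes leg 1 → 06:39 UTC (Dec 29).
Add 5 hours and 55 minutes layover in Dhaka → 12:34 UTC.
Add 12 hours and 21 minutes leg 2 → 00:55 UTC (Dec 30).
Add 7 hours 15 minutes layover in Vantage Point → 08:10 UTC.
Add 10 hours 5 minutes leg 3 → 18:15 UTC.
Add 4 hours 58 minutes layover in Tashkent → 23:13 UTC.
Add 13 hours and 50 minutes leg 4 → 13:03 UTC (Dec 31).
Tel Aviv is UTC+2:00, so local arrival = 13:03 + 2:00 = 15:03 on Dec 31.

15:03 on December 31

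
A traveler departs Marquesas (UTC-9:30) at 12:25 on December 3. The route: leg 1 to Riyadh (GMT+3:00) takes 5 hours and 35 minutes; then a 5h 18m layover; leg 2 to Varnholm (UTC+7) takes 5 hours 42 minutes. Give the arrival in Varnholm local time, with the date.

21:30 on Dec 4

Convert departure to UTC: 12:25 + 9:30 = 21:55 UTC on Dec 3.
Add 5 hours and 35 minutes leg 1 → 03:30 UTC (Dec 4).
Add 5 hours and 18 minutes layover in Riyadh → 08:48 UTC.
Add 5 hours and 42 minutes leg 2 → 14:30 UTC.
Varnholm is UTC+7:00, so local arrival = 14:30 + 7:00 = 21:30 on Dec 4.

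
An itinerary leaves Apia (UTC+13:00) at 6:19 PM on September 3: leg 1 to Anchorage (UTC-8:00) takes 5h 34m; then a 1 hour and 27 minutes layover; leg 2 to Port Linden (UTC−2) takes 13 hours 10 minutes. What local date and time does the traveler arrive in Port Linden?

11:30 PM on September 3

Convert departure to UTC: 6:19 PM − 13:00 = 5:19 AM UTC on Sep 3.
Add 5 hours and 34 minutes leg 1 → 10:53 AM UTC.
Add 1 hour and 27 minutes layover in Anchorage → 12:20 PM UTC.
Add 13 hours 10 minutes leg 2 → 1:30 AM UTC (Sep 4).
Port Linden is UTC−2:00, so local arrival = 1:30 AM − 2:00 = 11:30 PM on Sep 3.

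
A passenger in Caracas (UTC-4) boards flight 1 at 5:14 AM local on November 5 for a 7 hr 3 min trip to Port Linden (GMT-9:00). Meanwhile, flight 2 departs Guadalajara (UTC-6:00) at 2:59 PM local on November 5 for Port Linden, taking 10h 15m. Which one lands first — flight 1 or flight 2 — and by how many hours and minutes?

Flight 1 in UTC: 5:14 AM + 4:00 = 9:14 AM on Nov 5.
+7 hours and 3 minutes → arrive 4:17 PM UTC on Nov 5.
Flight 2 in UTC: 2:59 PM + 6:00 = 8:59 PM on Nov 5.
+10 hours 15 minutes → arrive 7:14 AM UTC on Nov 6.
Flight 1 lands earlier by 14 hours 57 minutes.

the first, by 14 hours 57 minutes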